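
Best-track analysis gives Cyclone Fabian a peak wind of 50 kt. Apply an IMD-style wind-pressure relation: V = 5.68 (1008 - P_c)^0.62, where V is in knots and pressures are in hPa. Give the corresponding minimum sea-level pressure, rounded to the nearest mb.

975 mb

ΔP = (V / 5.68)^(1/0.62) = (50/5.68)^1.613.
50/5.68 = 8.803; 8.803^1.613 ≈ 33.39 mb.
P_c = 1008 − 33.39 = 974.61 ≈ 975 mb.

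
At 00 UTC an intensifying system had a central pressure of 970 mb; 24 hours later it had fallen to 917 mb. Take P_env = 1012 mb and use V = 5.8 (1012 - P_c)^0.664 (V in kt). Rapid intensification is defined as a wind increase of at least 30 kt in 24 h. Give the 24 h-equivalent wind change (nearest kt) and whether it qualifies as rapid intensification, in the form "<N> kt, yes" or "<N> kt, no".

V₁: ΔP = 42, V ≈ 5.8 × 42^0.664 ≈ 69.38 kt.
V₂: ΔP = 95, V ≈ 5.8 × 95^0.664 ≈ 119.30 kt.
ΔV over 24 h = 49.92 kt → 24 h equivalent = 49.92 × 24/24 ≈ 49.92 kt.
50 kt ≥ 30 kt ⇒ rapid intensification.

50 kt, yes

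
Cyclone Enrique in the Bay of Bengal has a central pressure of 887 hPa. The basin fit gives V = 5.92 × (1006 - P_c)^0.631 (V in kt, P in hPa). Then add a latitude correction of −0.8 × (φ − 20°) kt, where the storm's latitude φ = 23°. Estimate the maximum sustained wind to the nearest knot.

ΔP = 1006 − 887 = 119 hPa.
119^0.631 ≈ 20.402.
V ≈ 5.92 × 20.402 ≈ 120.8 kt.
Latitude correction: −0.8 × (23 − 20) = -2.4 kt.
Corrected V ≈ 118.4 kt → 118 kt.

118 kt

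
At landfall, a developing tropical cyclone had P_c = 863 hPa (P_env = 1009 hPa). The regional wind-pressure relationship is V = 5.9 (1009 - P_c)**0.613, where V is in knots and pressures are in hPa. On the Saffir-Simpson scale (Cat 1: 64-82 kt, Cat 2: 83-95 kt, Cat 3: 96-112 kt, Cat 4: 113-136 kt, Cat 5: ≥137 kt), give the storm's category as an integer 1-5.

ΔP = 1009 − 863 = 146 hPa.
V ≈ 5.9 × 146^0.613 = 5.9 × 21.22 ≈ 125 kt.
125 kt falls in the Category 4 band.

4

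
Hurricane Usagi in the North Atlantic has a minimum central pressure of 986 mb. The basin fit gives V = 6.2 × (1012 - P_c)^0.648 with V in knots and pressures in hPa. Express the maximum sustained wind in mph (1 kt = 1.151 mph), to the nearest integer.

59 mph

ΔP = 1012 − 986 = 26 mb.
V ≈ 6.2 × 26^0.648 = 6.2 × 8.259 ≈ 51.203 kt.
51.203 × 1.151 ≈ 58.93 mph → 59 mph.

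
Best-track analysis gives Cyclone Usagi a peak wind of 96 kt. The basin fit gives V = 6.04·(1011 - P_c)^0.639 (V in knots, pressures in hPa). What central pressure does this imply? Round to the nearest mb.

935 mb

ΔP = (V / 6.04)^(1/0.639) = (96/6.04)^1.565.
96/6.04 = 15.894; 15.894^1.565 ≈ 75.83 mb.
P_c = 1011 − 75.83 = 935.17 ≈ 935 mb.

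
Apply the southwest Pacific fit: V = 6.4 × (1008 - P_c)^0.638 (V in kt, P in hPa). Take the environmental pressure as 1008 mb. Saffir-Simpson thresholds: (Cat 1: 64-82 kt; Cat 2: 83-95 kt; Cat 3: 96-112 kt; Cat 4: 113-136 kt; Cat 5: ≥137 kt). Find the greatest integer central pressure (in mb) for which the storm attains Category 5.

Category 5 begins at V = 137 kt.
Required ΔP = (137/6.4)^(1/0.638) = 21.406^1.567 ≈ 121.76 mb.
P_c ≤ 1008 − 121.76 = 886.24, so the highest integer P_c is 886 mb.

886 mb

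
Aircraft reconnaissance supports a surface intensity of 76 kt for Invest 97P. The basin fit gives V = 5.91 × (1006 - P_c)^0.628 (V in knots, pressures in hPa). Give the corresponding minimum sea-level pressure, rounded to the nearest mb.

ΔP = (V / 5.91)^(1/0.628) = (76/5.91)^1.592.
76/5.91 = 12.860; 12.860^1.592 ≈ 58.38 mb.
P_c = 1006 − 58.38 = 947.62 ≈ 948 mb.

948 mb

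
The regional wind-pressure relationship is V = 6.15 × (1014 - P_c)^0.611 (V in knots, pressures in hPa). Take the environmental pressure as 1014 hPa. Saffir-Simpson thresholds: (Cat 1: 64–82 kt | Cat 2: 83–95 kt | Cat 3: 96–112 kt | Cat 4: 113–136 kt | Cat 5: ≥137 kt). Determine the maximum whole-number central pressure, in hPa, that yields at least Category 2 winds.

Category 2 begins at V = 83 kt.
Required ΔP = (83/6.15)^(1/0.611) = 13.496^1.637 ≈ 70.76 hPa.
P_c ≤ 1014 − 70.76 = 943.24, so the highest integer P_c is 943 hPa.

943 hPa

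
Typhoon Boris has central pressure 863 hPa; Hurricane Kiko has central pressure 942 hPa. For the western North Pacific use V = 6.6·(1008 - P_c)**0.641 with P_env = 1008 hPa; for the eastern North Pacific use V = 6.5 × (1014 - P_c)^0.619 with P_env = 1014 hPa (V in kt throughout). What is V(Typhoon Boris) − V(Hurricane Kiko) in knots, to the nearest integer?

69 kt

Typhoon Boris: ΔP = 145; V ≈ 6.6 × 145^0.641 ≈ 160.32 kt.
Hurricane Kiko: ΔP = 72; V ≈ 6.5 × 72^0.619 ≈ 91.75 kt.
Difference ≈ 160.32 − 91.75 = 68.57 → 69 kt.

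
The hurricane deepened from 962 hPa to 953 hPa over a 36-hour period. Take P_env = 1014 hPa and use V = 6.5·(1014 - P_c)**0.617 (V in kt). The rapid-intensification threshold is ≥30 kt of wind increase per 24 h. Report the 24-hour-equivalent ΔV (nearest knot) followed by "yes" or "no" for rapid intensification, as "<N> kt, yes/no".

5 kt, no

V₁: ΔP = 52, V ≈ 6.5 × 52^0.617 ≈ 74.42 kt.
V₂: ΔP = 61, V ≈ 6.5 × 61^0.617 ≈ 82.12 kt.
ΔV over 36 h = 7.70 kt → 24 h equivalent = 7.70 × 24/36 ≈ 5.13 kt.
5 kt < 30 kt ⇒ not rapid intensification.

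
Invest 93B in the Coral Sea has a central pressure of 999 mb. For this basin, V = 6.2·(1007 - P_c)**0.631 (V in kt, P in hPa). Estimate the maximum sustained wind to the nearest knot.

23 kt

ΔP = 1007 − 999 = 8 mb.
8^0.631 ≈ 3.714.
V ≈ 6.2 × 3.714 ≈ 23.0 kt.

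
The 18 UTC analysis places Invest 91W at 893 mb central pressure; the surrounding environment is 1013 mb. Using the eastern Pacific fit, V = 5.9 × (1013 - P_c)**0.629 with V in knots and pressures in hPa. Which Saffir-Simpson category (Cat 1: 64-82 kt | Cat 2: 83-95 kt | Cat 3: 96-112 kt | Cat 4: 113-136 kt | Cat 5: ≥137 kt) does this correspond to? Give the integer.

ΔP = 1013 − 893 = 120 mb.
V ≈ 5.9 × 120^0.629 = 5.9 × 20.31 ≈ 120 kt.
120 kt falls in the Category 4 band.

4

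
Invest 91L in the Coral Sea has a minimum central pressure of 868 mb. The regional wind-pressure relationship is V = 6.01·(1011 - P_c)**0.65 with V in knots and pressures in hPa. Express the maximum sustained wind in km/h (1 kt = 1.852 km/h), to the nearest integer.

280 km/h

ΔP = 1011 − 868 = 143 mb.
V ≈ 6.01 × 143^0.65 = 6.01 × 25.175 ≈ 151.301 kt.
151.301 × 1.852 ≈ 280.21 km/h → 280 km/h.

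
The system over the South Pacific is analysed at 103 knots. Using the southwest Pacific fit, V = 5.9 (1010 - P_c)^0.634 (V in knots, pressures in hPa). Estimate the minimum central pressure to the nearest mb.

919 mb

ΔP = (V / 5.9)^(1/0.634) = (103/5.9)^1.577.
103/5.9 = 17.458; 17.458^1.577 ≈ 90.98 mb.
P_c = 1010 − 90.98 = 919.02 ≈ 919 mb.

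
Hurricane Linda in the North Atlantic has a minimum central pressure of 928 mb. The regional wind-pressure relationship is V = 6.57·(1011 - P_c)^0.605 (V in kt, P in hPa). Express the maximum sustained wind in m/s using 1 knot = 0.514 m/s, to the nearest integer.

ΔP = 1011 − 928 = 83 mb.
V ≈ 6.57 × 83^0.605 = 6.57 × 14.489 ≈ 95.194 kt.
95.194 × 0.514 ≈ 48.93 m/s → 49 m/s.

49 m/s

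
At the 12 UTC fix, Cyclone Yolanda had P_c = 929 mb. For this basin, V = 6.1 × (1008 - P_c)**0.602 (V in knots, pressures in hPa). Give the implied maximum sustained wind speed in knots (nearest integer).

ΔP = 1008 − 929 = 79 mb.
79^0.602 ≈ 13.879.
V ≈ 6.1 × 13.879 ≈ 84.7 kt.

85 kt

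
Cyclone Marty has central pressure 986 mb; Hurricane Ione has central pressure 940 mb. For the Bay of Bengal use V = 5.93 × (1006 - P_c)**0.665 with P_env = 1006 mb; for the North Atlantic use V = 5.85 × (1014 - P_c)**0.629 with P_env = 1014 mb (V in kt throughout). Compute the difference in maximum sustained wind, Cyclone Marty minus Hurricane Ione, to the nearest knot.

Cyclone Marty: ΔP = 20; V ≈ 5.93 × 20^0.665 ≈ 43.48 kt.
Hurricane Ione: ΔP = 74; V ≈ 5.85 × 74^0.629 ≈ 87.68 kt.
Difference ≈ 43.48 − 87.68 = -44.20 → -44 kt.

-44 kt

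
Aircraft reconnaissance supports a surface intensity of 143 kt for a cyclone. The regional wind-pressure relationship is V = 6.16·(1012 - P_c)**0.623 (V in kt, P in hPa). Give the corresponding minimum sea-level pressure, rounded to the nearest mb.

ΔP = (V / 6.16)^(1/0.623) = (143/6.16)^1.605.
143/6.16 = 23.214; 23.214^1.605 ≈ 155.68 mb.
P_c = 1012 − 155.68 = 856.32 ≈ 856 mb.

856 mb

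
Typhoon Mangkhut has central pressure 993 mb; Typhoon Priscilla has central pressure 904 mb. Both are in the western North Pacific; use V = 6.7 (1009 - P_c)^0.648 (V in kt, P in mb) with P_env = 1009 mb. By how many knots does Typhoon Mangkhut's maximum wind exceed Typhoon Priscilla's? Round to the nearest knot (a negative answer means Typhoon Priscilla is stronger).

-96 kt

Typhoon Mangkhut: ΔP = 16; V ≈ 6.7 × 16^0.648 ≈ 40.40 kt.
Typhoon Priscilla: ΔP = 105; V ≈ 6.7 × 105^0.648 ≈ 136.71 kt.
Difference ≈ 40.40 − 136.71 = -96.31 → -96 kt.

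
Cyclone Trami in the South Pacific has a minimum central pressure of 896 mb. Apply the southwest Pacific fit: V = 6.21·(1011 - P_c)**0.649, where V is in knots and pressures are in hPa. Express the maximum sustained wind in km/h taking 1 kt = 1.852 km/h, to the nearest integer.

ΔP = 1011 − 896 = 115 mb.
V ≈ 6.21 × 115^0.649 = 6.21 × 21.747 ≈ 135.047 kt.
135.047 × 1.852 ≈ 250.11 km/h → 250 km/h.

250 km/h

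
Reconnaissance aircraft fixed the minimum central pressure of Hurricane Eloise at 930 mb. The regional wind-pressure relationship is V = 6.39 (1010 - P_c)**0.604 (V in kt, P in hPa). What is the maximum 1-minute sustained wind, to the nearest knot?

ΔP = 1010 − 930 = 80 mb.
80^0.604 ≈ 14.108.
V ≈ 6.39 × 14.108 ≈ 90.2 kt.

90 kt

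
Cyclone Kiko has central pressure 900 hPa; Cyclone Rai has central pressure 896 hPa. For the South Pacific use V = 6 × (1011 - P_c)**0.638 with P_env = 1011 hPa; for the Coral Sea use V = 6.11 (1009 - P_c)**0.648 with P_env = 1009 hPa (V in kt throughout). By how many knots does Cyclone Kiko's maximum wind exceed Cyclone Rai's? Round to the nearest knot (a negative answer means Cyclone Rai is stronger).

Cyclone Kiko: ΔP = 111; V ≈ 6 × 111^0.638 ≈ 121.08 kt.
Cyclone Rai: ΔP = 113; V ≈ 6.11 × 113^0.648 ≈ 130.75 kt.
Difference ≈ 121.08 − 130.75 = -9.67 → -10 kt.

-10 kt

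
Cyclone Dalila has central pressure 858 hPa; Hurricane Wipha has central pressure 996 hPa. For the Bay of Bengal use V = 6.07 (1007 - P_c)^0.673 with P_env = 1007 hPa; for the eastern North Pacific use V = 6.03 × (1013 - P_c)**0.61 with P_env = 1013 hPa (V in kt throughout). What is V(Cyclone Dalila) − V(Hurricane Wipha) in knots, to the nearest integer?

Cyclone Dalila: ΔP = 149; V ≈ 6.07 × 149^0.673 ≈ 176.09 kt.
Hurricane Wipha: ΔP = 17; V ≈ 6.03 × 17^0.61 ≈ 33.95 kt.
Difference ≈ 176.09 − 33.95 = 142.14 → 142 kt.

142 kt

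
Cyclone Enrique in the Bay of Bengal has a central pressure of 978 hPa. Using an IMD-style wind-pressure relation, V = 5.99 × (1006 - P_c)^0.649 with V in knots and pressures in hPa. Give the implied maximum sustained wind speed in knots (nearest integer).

ΔP = 1006 − 978 = 28 hPa.
28^0.649 ≈ 8.694.
V ≈ 5.99 × 8.694 ≈ 52.1 kt.

52 kt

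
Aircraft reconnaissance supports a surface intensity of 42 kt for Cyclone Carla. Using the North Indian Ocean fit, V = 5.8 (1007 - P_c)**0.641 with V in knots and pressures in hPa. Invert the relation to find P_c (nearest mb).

985 mb

ΔP = (V / 5.8)^(1/0.641) = (42/5.8)^1.560.
42/5.8 = 7.241; 7.241^1.560 ≈ 21.95 mb.
P_c = 1007 − 21.95 = 985.05 ≈ 985 mb.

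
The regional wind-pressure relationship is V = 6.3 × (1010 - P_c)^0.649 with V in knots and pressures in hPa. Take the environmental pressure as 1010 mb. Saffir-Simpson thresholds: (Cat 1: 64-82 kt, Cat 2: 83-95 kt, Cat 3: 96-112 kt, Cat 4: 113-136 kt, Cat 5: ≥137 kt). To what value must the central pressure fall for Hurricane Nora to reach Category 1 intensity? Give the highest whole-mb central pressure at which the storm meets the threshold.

974 mb

Category 1 begins at V = 64 kt.
Required ΔP = (64/6.3)^(1/0.649) = 10.159^1.541 ≈ 35.59 mb.
P_c ≤ 1010 − 35.59 = 974.41, so the highest integer P_c is 974 mb.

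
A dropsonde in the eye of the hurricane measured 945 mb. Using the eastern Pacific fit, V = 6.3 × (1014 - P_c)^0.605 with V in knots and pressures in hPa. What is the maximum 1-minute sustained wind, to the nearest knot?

ΔP = 1014 − 945 = 69 mb.
69^0.605 ≈ 12.957.
V ≈ 6.3 × 12.957 ≈ 81.6 kt.

82 kt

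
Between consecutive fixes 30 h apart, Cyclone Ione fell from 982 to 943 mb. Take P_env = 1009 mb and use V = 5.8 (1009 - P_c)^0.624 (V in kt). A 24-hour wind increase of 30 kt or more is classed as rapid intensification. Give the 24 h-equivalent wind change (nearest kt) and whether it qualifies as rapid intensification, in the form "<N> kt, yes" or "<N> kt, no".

V₁: ΔP = 27, V ≈ 5.8 × 27^0.624 ≈ 45.35 kt.
V₂: ΔP = 66, V ≈ 5.8 × 66^0.624 ≈ 79.22 kt.
ΔV over 30 h = 33.87 kt → 24 h equivalent = 33.87 × 24/30 ≈ 27.10 kt.
27 kt < 30 kt ⇒ not rapid intensification.

27 kt, no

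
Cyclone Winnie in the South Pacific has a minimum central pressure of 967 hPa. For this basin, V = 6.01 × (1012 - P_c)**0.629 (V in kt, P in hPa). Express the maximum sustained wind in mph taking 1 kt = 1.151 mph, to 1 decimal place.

75.8 mph

ΔP = 1012 − 967 = 45 hPa.
V ≈ 6.01 × 45^0.629 = 6.01 × 10.962 ≈ 65.879 kt.
65.879 × 1.151 ≈ 75.83 mph → 75.8 mph.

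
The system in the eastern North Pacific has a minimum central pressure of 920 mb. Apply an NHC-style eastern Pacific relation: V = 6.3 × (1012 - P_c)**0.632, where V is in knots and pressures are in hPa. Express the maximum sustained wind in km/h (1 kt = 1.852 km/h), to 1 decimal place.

203.3 km/h

ΔP = 1012 − 920 = 92 mb.
V ≈ 6.3 × 92^0.632 = 6.3 × 17.423 ≈ 109.763 kt.
109.763 × 1.852 ≈ 203.28 km/h → 203.3 km/h.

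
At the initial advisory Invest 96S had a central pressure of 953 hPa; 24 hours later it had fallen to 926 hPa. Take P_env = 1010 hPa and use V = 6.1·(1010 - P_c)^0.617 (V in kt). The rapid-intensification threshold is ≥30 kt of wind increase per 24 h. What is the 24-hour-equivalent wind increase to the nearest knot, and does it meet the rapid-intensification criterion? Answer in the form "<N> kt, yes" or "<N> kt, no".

V₁: ΔP = 57, V ≈ 6.1 × 57^0.617 ≈ 73.91 kt.
V₂: ΔP = 84, V ≈ 6.1 × 84^0.617 ≈ 93.89 kt.
ΔV over 24 h = 19.98 kt → 24 h equivalent = 19.98 × 24/24 ≈ 19.98 kt.
20 kt < 30 kt ⇒ not rapid intensification.

20 kt, no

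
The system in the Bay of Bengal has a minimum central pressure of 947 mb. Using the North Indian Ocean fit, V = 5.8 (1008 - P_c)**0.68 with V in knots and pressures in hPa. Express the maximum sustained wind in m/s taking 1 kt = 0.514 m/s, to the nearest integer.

ΔP = 1008 − 947 = 61 mb.
V ≈ 5.8 × 61^0.68 = 5.8 × 16.369 ≈ 94.941 kt.
94.941 × 0.514 ≈ 48.80 m/s → 49 m/s.

49 m/s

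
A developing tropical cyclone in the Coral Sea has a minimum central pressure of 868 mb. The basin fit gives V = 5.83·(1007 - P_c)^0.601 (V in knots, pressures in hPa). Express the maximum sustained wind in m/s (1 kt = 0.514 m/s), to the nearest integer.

58 m/s

ΔP = 1007 − 868 = 139 mb.
V ≈ 5.83 × 139^0.601 = 5.83 × 19.407 ≈ 113.141 kt.
113.141 × 0.514 ≈ 58.15 m/s → 58 m/s.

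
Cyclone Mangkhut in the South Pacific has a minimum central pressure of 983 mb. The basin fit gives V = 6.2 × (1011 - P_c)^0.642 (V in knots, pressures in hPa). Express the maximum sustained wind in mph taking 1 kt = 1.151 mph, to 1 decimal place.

60.6 mph

ΔP = 1011 − 983 = 28 mb.
V ≈ 6.2 × 28^0.642 = 6.2 × 8.493 ≈ 52.658 kt.
52.658 × 1.151 ≈ 60.61 mph → 60.6 mph.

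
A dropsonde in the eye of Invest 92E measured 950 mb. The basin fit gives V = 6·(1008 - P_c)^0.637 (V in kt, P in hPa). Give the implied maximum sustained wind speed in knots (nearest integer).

80 kt

ΔP = 1008 − 950 = 58 mb.
58^0.637 ≈ 13.283.
V ≈ 6 × 13.283 ≈ 79.7 kt.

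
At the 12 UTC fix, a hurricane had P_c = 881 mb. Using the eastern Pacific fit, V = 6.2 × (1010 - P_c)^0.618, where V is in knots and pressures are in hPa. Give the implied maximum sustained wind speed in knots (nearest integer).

ΔP = 1010 − 881 = 129 mb.
129^0.618 ≈ 20.153.
V ≈ 6.2 × 20.153 ≈ 124.9 kt.

125 kt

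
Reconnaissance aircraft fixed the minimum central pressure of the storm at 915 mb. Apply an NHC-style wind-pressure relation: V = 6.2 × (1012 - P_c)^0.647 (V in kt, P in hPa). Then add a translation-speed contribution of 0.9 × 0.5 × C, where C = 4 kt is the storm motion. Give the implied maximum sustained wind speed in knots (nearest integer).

ΔP = 1012 − 915 = 97 mb.
97^0.647 ≈ 19.295.
V ≈ 6.2 × 19.295 ≈ 119.6 kt.
Translation term: 0.9 × 0.5 × 4 = 1.8 kt.
Corrected V ≈ 121.4 kt → 121 kt.

121 kt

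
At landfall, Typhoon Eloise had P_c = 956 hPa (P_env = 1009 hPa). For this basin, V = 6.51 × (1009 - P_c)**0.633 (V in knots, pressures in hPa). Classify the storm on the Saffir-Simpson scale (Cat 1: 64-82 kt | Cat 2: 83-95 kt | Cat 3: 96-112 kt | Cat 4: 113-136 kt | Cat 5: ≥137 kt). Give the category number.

ΔP = 1009 − 956 = 53 hPa.
V ≈ 6.51 × 53^0.633 = 6.51 × 12.34 ≈ 80 kt.
80 kt falls in the Category 1 band.

1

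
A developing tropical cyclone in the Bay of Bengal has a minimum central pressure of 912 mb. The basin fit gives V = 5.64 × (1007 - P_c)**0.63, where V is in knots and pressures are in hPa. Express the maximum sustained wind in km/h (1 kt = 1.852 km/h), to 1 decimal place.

ΔP = 1007 − 912 = 95 mb.
V ≈ 5.64 × 95^0.63 = 5.64 × 17.618 ≈ 99.368 kt.
99.368 × 1.852 ≈ 184.03 km/h → 184.0 km/h.

184.0 km/h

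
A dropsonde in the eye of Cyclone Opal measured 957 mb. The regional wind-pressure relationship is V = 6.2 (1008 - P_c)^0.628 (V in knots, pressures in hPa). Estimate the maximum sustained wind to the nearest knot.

73 kt

ΔP = 1008 − 957 = 51 mb.
51^0.628 ≈ 11.813.
V ≈ 6.2 × 11.813 ≈ 73.2 kt.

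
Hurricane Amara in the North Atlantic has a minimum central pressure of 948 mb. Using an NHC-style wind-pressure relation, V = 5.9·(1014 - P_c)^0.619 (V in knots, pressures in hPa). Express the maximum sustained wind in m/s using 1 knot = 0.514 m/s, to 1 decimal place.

ΔP = 1014 − 948 = 66 mb.
V ≈ 5.9 × 66^0.619 = 5.9 × 13.375 ≈ 78.913 kt.
78.913 × 0.514 ≈ 40.56 m/s → 40.6 m/s.

40.6 m/s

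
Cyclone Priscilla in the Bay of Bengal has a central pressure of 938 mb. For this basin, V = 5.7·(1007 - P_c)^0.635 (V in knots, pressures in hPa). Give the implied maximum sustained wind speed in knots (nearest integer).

84 kt

ΔP = 1007 − 938 = 69 mb.
69^0.635 ≈ 14.712.
V ≈ 5.7 × 14.712 ≈ 83.9 kt.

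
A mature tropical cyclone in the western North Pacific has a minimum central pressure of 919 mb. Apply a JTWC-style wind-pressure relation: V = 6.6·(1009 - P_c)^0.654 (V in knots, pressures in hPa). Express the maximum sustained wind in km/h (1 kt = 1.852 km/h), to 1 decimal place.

231.9 km/h

ΔP = 1009 − 919 = 90 mb.
V ≈ 6.6 × 90^0.654 = 6.6 × 18.970 ≈ 125.204 kt.
125.204 × 1.852 ≈ 231.88 km/h → 231.9 km/h.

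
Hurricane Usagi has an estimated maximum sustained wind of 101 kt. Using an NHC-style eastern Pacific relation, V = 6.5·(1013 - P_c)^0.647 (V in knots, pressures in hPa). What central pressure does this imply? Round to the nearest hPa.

ΔP = (V / 6.5)^(1/0.647) = (101/6.5)^1.546.
101/6.5 = 15.538; 15.538^1.546 ≈ 69.41 hPa.
P_c = 1013 − 69.41 = 943.59 ≈ 944 hPa.

944 hPa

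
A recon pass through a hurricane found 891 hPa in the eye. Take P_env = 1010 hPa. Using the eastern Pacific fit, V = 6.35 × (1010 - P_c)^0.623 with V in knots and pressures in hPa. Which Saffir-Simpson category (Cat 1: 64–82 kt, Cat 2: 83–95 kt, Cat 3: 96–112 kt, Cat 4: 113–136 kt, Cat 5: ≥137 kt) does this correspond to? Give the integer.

4

ΔP = 1010 − 891 = 119 hPa.
V ≈ 6.35 × 119^0.623 = 6.35 × 19.64 ≈ 125 kt.
125 kt falls in the Category 4 band.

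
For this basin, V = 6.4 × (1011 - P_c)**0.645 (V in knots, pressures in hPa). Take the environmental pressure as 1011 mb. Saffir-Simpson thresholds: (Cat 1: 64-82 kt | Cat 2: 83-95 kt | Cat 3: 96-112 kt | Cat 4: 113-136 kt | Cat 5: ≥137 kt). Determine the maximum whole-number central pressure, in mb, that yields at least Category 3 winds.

Category 3 begins at V = 96 kt.
Required ΔP = (96/6.4)^(1/0.645) = 15.000^1.550 ≈ 66.59 mb.
P_c ≤ 1011 − 66.59 = 944.41, so the highest integer P_c is 944 mb.

944 mb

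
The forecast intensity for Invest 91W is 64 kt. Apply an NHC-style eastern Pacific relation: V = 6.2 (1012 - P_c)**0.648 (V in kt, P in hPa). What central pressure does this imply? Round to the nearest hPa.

ΔP = (V / 6.2)^(1/0.648) = (64/6.2)^1.543.
64/6.2 = 10.323; 10.323^1.543 ≈ 36.68 hPa.
P_c = 1012 − 36.68 = 975.32 ≈ 975 hPa.

975 hPa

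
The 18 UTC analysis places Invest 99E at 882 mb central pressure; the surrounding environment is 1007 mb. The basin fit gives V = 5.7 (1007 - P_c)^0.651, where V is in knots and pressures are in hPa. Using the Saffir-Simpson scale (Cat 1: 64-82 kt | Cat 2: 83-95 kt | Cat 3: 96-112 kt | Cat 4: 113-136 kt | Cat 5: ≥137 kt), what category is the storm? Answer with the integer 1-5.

ΔP = 1007 − 882 = 125 mb.
V ≈ 5.7 × 125^0.651 = 5.7 × 23.18 ≈ 132 kt.
132 kt falls in the Category 4 band.

4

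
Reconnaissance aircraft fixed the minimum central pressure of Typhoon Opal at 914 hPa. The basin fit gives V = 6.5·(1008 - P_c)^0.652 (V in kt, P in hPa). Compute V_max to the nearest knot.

ΔP = 1008 − 914 = 94 hPa.
94^0.652 ≈ 19.341.
V ≈ 6.5 × 19.341 ≈ 125.7 kt.

126 kt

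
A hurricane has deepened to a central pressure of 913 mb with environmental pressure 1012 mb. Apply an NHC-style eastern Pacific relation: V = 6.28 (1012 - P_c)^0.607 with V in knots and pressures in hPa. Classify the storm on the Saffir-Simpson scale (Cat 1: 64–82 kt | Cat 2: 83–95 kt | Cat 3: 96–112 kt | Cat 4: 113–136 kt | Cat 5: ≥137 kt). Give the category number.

3

ΔP = 1012 − 913 = 99 mb.
V ≈ 6.28 × 99^0.607 = 6.28 × 16.27 ≈ 102 kt.
102 kt falls in the Category 3 band.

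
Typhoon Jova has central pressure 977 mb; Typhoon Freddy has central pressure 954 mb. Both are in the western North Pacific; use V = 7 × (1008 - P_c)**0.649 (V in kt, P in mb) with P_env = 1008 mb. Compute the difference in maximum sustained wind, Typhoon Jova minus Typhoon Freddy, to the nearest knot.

-28 kt

Typhoon Jova: ΔP = 31; V ≈ 7 × 31^0.649 ≈ 65.01 kt.
Typhoon Freddy: ΔP = 54; V ≈ 7 × 54^0.649 ≈ 93.20 kt.
Difference ≈ 65.01 − 93.20 = -28.19 → -28 kt.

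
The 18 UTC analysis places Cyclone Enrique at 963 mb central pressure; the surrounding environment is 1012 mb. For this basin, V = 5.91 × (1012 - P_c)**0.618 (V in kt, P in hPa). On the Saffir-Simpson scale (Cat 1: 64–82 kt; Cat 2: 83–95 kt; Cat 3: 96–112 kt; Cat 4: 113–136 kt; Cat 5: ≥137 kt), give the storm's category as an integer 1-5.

ΔP = 1012 − 963 = 49 mb.
V ≈ 5.91 × 49^0.618 = 5.91 × 11.08 ≈ 65 kt.
65 kt falls in the Category 1 band.

1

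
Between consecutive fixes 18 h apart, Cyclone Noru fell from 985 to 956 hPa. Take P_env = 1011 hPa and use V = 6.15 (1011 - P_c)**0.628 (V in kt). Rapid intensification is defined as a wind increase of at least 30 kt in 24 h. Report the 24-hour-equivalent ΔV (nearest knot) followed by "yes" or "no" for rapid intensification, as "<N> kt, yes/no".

V₁: ΔP = 26, V ≈ 6.15 × 26^0.628 ≈ 47.59 kt.
V₂: ΔP = 55, V ≈ 6.15 × 55^0.628 ≈ 76.18 kt.
ΔV over 18 h = 28.59 kt → 24 h equivalent = 28.59 × 24/18 ≈ 38.12 kt.
38 kt ≥ 30 kt ⇒ rapid intensification.

38 kt, yes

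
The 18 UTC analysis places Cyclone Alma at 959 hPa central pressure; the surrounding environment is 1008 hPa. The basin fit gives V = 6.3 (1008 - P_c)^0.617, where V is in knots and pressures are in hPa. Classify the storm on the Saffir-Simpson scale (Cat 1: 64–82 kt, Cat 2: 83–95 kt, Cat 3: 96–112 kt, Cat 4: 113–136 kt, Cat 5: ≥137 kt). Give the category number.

1

ΔP = 1008 − 959 = 49 hPa.
V ≈ 6.3 × 49^0.617 = 6.3 × 11.04 ≈ 70 kt.
70 kt falls in the Category 1 band.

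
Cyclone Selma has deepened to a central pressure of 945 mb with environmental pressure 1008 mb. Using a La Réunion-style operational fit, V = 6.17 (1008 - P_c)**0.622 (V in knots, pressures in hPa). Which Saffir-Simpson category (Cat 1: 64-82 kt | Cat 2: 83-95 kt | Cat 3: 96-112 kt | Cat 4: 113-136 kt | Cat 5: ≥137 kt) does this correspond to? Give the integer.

ΔP = 1008 − 945 = 63 mb.
V ≈ 6.17 × 63^0.622 = 6.17 × 13.16 ≈ 81 kt.
81 kt falls in the Category 1 band.

1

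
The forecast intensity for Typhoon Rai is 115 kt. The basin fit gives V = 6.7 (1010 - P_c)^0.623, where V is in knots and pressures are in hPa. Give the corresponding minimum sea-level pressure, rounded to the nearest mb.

ΔP = (V / 6.7)^(1/0.623) = (115/6.7)^1.605.
115/6.7 = 17.164; 17.164^1.605 ≈ 95.88 mb.
P_c = 1010 − 95.88 = 914.12 ≈ 914 mb.

914 mb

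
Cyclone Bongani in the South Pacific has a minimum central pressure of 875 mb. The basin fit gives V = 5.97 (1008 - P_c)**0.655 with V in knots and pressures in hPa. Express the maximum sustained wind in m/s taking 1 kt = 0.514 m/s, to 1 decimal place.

ΔP = 1008 − 875 = 133 mb.
V ≈ 5.97 × 133^0.655 = 5.97 × 24.611 ≈ 146.925 kt.
146.925 × 0.514 ≈ 75.52 m/s → 75.5 m/s.

75.5 m/s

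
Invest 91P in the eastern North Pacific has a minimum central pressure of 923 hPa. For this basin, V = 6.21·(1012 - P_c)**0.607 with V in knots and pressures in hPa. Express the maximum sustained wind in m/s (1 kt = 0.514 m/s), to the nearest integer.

49 m/s

ΔP = 1012 − 923 = 89 hPa.
V ≈ 6.21 × 89^0.607 = 6.21 × 15.250 ≈ 94.705 kt.
94.705 × 0.514 ≈ 48.68 m/s → 49 m/s.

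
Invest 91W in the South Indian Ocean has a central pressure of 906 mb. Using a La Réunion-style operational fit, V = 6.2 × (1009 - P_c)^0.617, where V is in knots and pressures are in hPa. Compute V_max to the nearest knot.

108 kt

ΔP = 1009 − 906 = 103 mb.
103^0.617 ≈ 17.455.
V ≈ 6.2 × 17.455 ≈ 108.2 kt.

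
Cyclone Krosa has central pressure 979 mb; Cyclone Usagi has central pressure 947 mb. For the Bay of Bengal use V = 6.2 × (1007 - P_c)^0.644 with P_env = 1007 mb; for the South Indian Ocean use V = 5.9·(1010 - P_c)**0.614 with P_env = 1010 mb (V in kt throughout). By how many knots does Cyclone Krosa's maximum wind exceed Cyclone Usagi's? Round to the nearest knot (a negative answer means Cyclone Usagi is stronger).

Cyclone Krosa: ΔP = 28; V ≈ 6.2 × 28^0.644 ≈ 53.01 kt.
Cyclone Usagi: ΔP = 63; V ≈ 5.9 × 63^0.614 ≈ 75.10 kt.
Difference ≈ 53.01 − 75.10 = -22.09 → -22 kt.

-22 kt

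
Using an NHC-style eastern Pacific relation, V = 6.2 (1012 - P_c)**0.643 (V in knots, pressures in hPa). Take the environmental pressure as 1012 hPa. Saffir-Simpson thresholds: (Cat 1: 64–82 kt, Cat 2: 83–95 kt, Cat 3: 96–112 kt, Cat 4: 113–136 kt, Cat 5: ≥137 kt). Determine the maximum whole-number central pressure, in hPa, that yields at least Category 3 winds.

Category 3 begins at V = 96 kt.
Required ΔP = (96/6.2)^(1/0.643) = 15.484^1.555 ≈ 70.88 hPa.
P_c ≤ 1012 − 70.88 = 941.12, so the highest integer P_c is 941 hPa.

941 hPa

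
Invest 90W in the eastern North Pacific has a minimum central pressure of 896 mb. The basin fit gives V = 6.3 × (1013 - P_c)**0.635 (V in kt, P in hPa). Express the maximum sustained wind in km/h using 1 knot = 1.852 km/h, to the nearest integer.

240 km/h

ΔP = 1013 − 896 = 117 mb.
V ≈ 6.3 × 117^0.635 = 6.3 × 20.573 ≈ 129.610 kt.
129.610 × 1.852 ≈ 240.04 km/h → 240 km/h.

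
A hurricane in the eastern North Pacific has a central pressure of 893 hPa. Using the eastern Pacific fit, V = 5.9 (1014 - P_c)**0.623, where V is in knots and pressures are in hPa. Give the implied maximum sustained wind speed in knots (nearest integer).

117 kt

ΔP = 1014 − 893 = 121 hPa.
121^0.623 ≈ 19.842.
V ≈ 5.9 × 19.842 ≈ 117.1 kt.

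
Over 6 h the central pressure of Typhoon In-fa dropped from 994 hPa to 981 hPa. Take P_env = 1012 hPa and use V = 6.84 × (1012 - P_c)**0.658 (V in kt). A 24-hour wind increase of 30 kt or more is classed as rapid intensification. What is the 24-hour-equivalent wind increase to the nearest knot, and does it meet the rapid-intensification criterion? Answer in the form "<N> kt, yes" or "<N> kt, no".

79 kt, yes

V₁: ΔP = 18, V ≈ 6.84 × 18^0.658 ≈ 45.82 kt.
V₂: ΔP = 31, V ≈ 6.84 × 31^0.658 ≈ 65.52 kt.
ΔV over 6 h = 19.70 kt → 24 h equivalent = 19.70 × 24/6 ≈ 78.80 kt.
79 kt ≥ 30 kt ⇒ rapid intensification.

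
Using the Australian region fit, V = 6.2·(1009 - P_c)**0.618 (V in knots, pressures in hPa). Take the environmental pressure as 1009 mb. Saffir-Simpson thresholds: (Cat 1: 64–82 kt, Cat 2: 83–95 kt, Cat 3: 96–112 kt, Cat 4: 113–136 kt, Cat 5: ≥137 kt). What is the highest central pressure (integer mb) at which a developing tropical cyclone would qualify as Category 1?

Category 1 begins at V = 64 kt.
Required ΔP = (64/6.2)^(1/0.618) = 10.323^1.618 ≈ 43.70 mb.
P_c ≤ 1009 − 43.70 = 965.30, so the highest integer P_c is 965 mb.

965 mb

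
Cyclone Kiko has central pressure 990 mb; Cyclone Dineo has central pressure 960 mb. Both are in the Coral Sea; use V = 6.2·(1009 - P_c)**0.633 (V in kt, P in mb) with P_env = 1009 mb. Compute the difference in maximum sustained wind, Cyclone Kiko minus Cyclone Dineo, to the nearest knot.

Cyclone Kiko: ΔP = 19; V ≈ 6.2 × 19^0.633 ≈ 39.98 kt.
Cyclone Dineo: ΔP = 49; V ≈ 6.2 × 49^0.633 ≈ 72.83 kt.
Difference ≈ 39.98 − 72.83 = -32.85 → -33 kt.

-33 kt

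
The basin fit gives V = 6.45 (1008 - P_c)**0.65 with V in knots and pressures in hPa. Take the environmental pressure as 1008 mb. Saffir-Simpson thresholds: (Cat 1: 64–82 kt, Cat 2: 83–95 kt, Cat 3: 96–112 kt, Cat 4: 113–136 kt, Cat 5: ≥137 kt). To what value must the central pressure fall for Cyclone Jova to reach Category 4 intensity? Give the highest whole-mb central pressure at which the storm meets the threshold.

Category 4 begins at V = 113 kt.
Required ΔP = (113/6.45)^(1/0.65) = 17.519^1.538 ≈ 81.87 mb.
P_c ≤ 1008 − 81.87 = 926.13, so the highest integer P_c is 926 mb.

926 mb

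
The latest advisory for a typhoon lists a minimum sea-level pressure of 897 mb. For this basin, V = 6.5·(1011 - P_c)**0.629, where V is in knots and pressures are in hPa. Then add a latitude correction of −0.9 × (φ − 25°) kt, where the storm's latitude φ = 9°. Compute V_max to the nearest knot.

142 kt

ΔP = 1011 − 897 = 114 mb.
114^0.629 ≈ 19.669.
V ≈ 6.5 × 19.669 ≈ 127.9 kt.
Latitude correction: −0.9 × (9 − 25) = 14.4 kt.
Corrected V ≈ 142.3 kt → 142 kt.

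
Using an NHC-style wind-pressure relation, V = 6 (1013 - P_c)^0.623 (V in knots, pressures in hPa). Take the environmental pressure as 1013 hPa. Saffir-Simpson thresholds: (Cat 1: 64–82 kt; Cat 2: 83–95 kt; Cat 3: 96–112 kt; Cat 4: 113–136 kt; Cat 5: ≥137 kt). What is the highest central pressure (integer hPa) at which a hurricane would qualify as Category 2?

Category 2 begins at V = 83 kt.
Required ΔP = (83/6)^(1/0.623) = 13.833^1.605 ≈ 67.82 hPa.
P_c ≤ 1013 − 67.82 = 945.18, so the highest integer P_c is 945 hPa.

945 hPa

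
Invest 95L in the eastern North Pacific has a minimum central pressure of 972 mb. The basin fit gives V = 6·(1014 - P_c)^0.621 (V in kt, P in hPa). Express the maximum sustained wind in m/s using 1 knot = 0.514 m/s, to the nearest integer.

31 m/s

ΔP = 1014 − 972 = 42 mb.
V ≈ 6 × 42^0.621 = 6 × 10.187 ≈ 61.121 kt.
61.121 × 0.514 ≈ 31.42 m/s → 31 m/s.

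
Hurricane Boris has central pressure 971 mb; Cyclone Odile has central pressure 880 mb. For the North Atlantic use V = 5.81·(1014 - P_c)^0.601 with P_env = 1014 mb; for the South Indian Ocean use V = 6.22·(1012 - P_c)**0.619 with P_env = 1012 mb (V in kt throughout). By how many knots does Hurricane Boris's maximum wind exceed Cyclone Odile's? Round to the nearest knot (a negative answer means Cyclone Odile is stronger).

Hurricane Boris: ΔP = 43; V ≈ 5.81 × 43^0.601 ≈ 55.70 kt.
Cyclone Odile: ΔP = 132; V ≈ 6.22 × 132^0.619 ≈ 127.77 kt.
Difference ≈ 55.70 − 127.77 = -72.07 → -72 kt.

-72 kt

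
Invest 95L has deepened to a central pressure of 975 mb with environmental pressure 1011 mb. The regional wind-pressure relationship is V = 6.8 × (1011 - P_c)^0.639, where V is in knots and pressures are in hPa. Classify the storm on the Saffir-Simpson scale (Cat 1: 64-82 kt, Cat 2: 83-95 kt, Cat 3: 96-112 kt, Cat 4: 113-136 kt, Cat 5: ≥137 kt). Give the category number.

1

ΔP = 1011 − 975 = 36 mb.
V ≈ 6.8 × 36^0.639 = 6.8 × 9.87 ≈ 67 kt.
67 kt falls in the Category 1 band.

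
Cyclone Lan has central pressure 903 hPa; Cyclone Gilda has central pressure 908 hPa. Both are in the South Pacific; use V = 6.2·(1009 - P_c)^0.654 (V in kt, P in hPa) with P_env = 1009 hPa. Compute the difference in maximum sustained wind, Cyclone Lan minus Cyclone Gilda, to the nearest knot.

Cyclone Lan: ΔP = 106; V ≈ 6.2 × 106^0.654 ≈ 130.90 kt.
Cyclone Gilda: ΔP = 101; V ≈ 6.2 × 101^0.654 ≈ 126.83 kt.
Difference ≈ 130.90 − 126.83 = 4.07 → 4 kt.

4 kt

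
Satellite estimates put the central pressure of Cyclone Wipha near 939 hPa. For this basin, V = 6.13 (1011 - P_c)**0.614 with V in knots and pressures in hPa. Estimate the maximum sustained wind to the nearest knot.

85 kt

ΔP = 1011 − 939 = 72 hPa.
72^0.614 ≈ 13.817.
V ≈ 6.13 × 13.817 ≈ 84.7 kt.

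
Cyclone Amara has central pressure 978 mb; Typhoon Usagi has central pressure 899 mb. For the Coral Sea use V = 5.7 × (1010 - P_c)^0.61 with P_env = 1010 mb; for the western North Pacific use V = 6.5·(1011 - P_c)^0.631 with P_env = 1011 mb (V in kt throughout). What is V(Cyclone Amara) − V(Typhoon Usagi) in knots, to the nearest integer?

Cyclone Amara: ΔP = 32; V ≈ 5.7 × 32^0.61 ≈ 47.21 kt.
Typhoon Usagi: ΔP = 112; V ≈ 6.5 × 112^0.631 ≈ 127.64 kt.
Difference ≈ 47.21 − 127.64 = -80.43 → -80 kt.

-80 kt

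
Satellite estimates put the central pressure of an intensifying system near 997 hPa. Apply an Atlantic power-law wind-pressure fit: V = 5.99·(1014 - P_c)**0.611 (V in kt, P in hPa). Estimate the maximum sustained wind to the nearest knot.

34 kt

ΔP = 1014 − 997 = 17 hPa.
17^0.611 ≈ 5.647.
V ≈ 5.99 × 5.647 ≈ 33.8 kt.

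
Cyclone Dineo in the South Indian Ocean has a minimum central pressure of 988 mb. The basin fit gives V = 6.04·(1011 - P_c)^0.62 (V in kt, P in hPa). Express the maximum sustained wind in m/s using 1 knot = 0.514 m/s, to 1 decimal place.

ΔP = 1011 − 988 = 23 mb.
V ≈ 6.04 × 23^0.62 = 6.04 × 6.987 ≈ 42.200 kt.
42.200 × 0.514 ≈ 21.69 m/s → 21.7 m/s.

21.7 m/s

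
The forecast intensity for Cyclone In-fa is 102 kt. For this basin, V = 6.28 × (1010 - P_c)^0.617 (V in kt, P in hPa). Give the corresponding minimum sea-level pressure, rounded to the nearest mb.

918 mb

ΔP = (V / 6.28)^(1/0.617) = (102/6.28)^1.621.
102/6.28 = 16.242; 16.242^1.621 ≈ 91.65 mb.
P_c = 1010 − 91.65 = 918.35 ≈ 918 mb.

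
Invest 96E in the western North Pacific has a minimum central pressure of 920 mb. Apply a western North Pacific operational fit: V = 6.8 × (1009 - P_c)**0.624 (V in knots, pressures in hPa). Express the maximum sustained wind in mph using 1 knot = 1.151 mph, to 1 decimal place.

128.8 mph

ΔP = 1009 − 920 = 89 mb.
V ≈ 6.8 × 89^0.624 = 6.8 × 16.460 ≈ 111.925 kt.
111.925 × 1.151 ≈ 128.83 mph → 128.8 mph.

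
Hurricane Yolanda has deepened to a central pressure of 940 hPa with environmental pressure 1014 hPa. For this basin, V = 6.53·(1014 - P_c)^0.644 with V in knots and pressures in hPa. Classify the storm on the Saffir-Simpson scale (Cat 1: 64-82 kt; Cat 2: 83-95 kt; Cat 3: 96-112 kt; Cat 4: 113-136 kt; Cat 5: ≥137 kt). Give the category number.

3

ΔP = 1014 − 940 = 74 hPa.
V ≈ 6.53 × 74^0.644 = 6.53 × 15.99 ≈ 104 kt.
104 kt falls in the Category 3 band.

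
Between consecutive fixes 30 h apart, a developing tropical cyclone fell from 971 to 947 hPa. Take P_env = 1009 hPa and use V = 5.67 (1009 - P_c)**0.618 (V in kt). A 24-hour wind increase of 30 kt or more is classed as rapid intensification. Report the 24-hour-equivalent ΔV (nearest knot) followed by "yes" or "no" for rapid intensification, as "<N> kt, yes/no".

V₁: ΔP = 38, V ≈ 5.67 × 38^0.618 ≈ 53.69 kt.
V₂: ΔP = 62, V ≈ 5.67 × 62^0.618 ≈ 72.66 kt.
ΔV over 30 h = 18.97 kt → 24 h equivalent = 18.97 × 24/30 ≈ 15.18 kt.
15 kt < 30 kt ⇒ not rapid intensification.

15 kt, no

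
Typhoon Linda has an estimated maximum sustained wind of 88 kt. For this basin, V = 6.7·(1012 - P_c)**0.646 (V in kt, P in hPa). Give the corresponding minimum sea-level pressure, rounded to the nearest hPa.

ΔP = (V / 6.7)^(1/0.646) = (88/6.7)^1.548.
88/6.7 = 13.134; 13.134^1.548 ≈ 53.86 hPa.
P_c = 1012 − 53.86 = 958.14 ≈ 958 hPa.

958 hPa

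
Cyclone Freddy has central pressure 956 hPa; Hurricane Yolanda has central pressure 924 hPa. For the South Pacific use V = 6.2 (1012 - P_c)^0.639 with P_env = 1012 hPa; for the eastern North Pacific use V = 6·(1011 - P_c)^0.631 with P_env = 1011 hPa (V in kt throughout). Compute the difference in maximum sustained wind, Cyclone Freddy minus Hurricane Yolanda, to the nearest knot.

-19 kt

Cyclone Freddy: ΔP = 56; V ≈ 6.2 × 56^0.639 ≈ 81.19 kt.
Hurricane Yolanda: ΔP = 87; V ≈ 6 × 87^0.631 ≈ 100.46 kt.
Difference ≈ 81.19 − 100.46 = -19.27 → -19 kt.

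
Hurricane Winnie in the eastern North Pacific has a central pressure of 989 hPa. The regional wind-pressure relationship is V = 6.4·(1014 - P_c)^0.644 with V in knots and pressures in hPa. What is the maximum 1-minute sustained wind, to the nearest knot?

ΔP = 1014 − 989 = 25 hPa.
25^0.644 ≈ 7.948.
V ≈ 6.4 × 7.948 ≈ 50.9 kt.

51 kt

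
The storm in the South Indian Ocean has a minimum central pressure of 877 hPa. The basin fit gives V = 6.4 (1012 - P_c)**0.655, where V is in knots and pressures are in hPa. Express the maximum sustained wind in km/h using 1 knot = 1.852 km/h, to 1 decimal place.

294.6 km/h

ΔP = 1012 − 877 = 135 hPa.
V ≈ 6.4 × 135^0.655 = 6.4 × 24.852 ≈ 159.055 kt.
159.055 × 1.852 ≈ 294.57 km/h → 294.6 km/h.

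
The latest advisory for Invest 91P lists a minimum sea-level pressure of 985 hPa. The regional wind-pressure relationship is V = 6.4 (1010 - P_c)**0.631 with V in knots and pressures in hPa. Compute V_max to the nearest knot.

ΔP = 1010 − 985 = 25 hPa.
25^0.631 ≈ 7.623.
V ≈ 6.4 × 7.623 ≈ 48.8 kt.

49 kt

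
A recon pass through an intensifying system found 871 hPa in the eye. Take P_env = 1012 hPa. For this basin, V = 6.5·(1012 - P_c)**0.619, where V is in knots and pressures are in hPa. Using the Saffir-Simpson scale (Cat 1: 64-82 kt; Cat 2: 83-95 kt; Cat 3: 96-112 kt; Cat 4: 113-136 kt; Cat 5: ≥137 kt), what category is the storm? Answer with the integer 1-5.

5

ΔP = 1012 − 871 = 141 hPa.
V ≈ 6.5 × 141^0.619 = 6.5 × 21.40 ≈ 139 kt.
139 kt falls in the Category 5 band.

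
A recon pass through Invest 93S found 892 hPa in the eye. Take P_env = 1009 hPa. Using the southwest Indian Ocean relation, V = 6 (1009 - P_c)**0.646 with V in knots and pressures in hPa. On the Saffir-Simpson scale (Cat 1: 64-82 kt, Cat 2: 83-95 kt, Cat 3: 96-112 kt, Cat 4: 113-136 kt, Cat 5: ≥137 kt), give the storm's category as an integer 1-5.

ΔP = 1009 − 892 = 117 hPa.
V ≈ 6 × 117^0.646 = 6 × 21.68 ≈ 130 kt.
130 kt falls in the Category 4 band.

4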